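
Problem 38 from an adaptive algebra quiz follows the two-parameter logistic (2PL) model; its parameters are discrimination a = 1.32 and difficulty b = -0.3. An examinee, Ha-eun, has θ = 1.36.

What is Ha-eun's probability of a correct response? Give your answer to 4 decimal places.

P(θ) = 1 / (1 + exp(−a(θ − b)))
Exponent: 1.32 × (1.36 − (-0.3)) = 2.1912
1/(1 + e^{-2.1912}) = 0.8995

0.8995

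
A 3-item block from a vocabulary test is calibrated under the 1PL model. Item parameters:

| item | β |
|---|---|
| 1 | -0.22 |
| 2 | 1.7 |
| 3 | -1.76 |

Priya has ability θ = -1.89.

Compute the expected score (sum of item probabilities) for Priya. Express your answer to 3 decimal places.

P(θ) = 1 / (1 + exp(−(θ − β)))
P_1 = 1/(1+e^{1.6700}) = 0.1584
P_2 = 1/(1+e^{3.5900}) = 0.0269
P_3 = 1/(1+e^{0.1300}) = 0.4675
E[score] = 0.1584 + 0.0269 + 0.4675 = 0.6528

0.653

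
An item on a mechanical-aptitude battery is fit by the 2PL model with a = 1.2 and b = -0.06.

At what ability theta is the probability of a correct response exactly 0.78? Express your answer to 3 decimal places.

0.995

P(theta) = 1 / (1 + exp(−a(theta − b)))
logit = ln(0.7800/0.2200) = 1.2657
theta = b + logit/(a) = -0.06 + 1.2657/1.2000 = 0.9947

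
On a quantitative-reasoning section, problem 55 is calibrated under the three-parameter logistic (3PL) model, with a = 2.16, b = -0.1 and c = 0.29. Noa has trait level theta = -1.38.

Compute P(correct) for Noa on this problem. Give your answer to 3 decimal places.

P(theta) = c + (1 − c) · 1 / (1 + exp(−a(theta − b)))
Exponent: 2.16 × (-1.38 − (-0.1)) = -2.7648
1/(1 + e^{2.7648}) = 0.0593
P = 0.29 + 0.71 × 0.0593 = 0.3321

0.332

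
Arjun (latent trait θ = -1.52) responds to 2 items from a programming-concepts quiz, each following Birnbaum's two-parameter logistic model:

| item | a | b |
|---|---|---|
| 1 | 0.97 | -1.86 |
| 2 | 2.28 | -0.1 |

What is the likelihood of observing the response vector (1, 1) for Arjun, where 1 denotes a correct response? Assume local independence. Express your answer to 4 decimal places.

P(θ) = 1 / (1 + exp(−a(θ − b)))
P_1 = 1/(1+e^{-0.3298}) = 0.5817
P_2 = 1/(1+e^{3.2376}) = 0.0378
L = P_1 × P_2 = 0.5817 × 0.0378 = 0.02197

0.0220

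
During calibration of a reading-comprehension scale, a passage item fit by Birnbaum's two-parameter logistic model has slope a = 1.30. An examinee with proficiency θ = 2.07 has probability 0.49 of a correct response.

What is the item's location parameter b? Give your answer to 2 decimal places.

2.10

P(θ) = 1 / (1 + exp(−a(θ − b)))
logit(0.49) = ln(0.49/0.51) = -0.0400
b = θ − logit/(a) = 2.07 − (-0.0400)/1.3000 = 2.1008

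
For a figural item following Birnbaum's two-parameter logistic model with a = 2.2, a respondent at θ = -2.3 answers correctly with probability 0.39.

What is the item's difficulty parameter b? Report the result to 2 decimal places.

-2.10

P(θ) = 1 / (1 + exp(−a(θ − b)))
logit(0.39) = ln(0.39/0.61) = -0.4473
b = θ − logit/(a) = -2.3 − (-0.4473)/2.2000 = -2.0967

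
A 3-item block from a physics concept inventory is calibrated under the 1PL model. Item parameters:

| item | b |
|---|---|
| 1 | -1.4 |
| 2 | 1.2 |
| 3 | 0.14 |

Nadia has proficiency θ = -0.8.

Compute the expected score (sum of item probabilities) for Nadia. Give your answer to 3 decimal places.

P(θ) = 1 / (1 + exp(−(θ − b)))
P_1 = 1/(1+e^{-0.6000}) = 0.6457
P_2 = 1/(1+e^{2.0000}) = 0.1192
P_3 = 1/(1+e^{0.9400}) = 0.2809
E[score] = 0.6457 + 0.1192 + 0.2809 = 1.0458

1.046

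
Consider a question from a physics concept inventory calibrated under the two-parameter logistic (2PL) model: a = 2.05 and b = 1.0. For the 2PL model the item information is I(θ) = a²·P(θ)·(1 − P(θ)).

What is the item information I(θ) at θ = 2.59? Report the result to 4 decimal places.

P = 1/(1+e^{-3.2595}) = 0.9630
P(1−P) = 0.9630 × 0.0370 = 0.0356
I = a² × P(1−P) = 2.05² × 0.0356 = 0.14969

0.1497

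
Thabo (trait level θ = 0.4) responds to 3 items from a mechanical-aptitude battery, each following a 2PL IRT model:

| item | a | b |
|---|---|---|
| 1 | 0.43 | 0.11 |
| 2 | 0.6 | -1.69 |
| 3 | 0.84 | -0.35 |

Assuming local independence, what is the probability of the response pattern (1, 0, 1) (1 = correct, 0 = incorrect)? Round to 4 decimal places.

P(θ) = 1 / (1 + exp(−a(θ − b)))
P_1 = 1/(1+e^{-0.1247}) = 0.5311
P_2 = 1/(1+e^{-1.2540}) = 0.7780
P_3 = 1/(1+e^{-0.6300}) = 0.6525
L = P_1 × (1−P_2) × P_3 = 0.5311 × 0.2220 × 0.6525 = 0.07694

0.0769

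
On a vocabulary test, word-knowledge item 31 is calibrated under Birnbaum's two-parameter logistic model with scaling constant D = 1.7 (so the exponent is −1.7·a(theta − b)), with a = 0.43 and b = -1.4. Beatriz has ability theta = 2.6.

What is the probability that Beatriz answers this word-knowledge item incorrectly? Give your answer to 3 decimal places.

P(theta) = 1 / (1 + exp(−D·a(theta − b)))
Exponent: 1.7 × 0.43 × (2.6 − (-1.4)) = 2.9240
1/(1 + e^{-2.9240}) = 0.9490
P = 0.9490
P(incorrect) = 1 − 0.9490 = 0.0510

0.051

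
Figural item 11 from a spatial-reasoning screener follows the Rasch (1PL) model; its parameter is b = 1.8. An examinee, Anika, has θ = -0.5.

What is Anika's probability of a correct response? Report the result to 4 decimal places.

P(θ) = 1 / (1 + exp(−(θ − b)))
Exponent: (-0.5 − 1.8) = -2.3000
1/(1 + e^{2.3000}) = 0.0911
P = 0.0911

0.0911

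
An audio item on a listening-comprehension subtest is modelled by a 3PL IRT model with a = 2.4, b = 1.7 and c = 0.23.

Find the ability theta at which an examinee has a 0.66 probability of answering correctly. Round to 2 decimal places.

P(theta) = c + (1 − c) · 1 / (1 + exp(−a(theta − b)))
Remove guessing floor: (0.66 − 0.23)/(1 − 0.23) = 0.5584
logit = ln(0.5584/0.4416) = 0.2348
theta = b + logit/(a) = 1.7 + 0.2348/2.4000 = 1.7978

1.80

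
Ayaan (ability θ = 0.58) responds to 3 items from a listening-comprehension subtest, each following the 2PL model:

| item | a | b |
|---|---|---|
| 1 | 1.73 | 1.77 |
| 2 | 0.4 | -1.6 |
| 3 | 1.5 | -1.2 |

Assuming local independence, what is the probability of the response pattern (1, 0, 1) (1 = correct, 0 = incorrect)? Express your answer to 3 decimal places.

P(θ) = 1 / (1 + exp(−a(θ − b)))
P_1 = 1/(1+e^{2.0587}) = 0.1132
P_2 = 1/(1+e^{-0.8720}) = 0.7052
P_3 = 1/(1+e^{-2.6700}) = 0.9352
L = P_1 × (1−P_2) × P_3 = 0.1132 × 0.2948 × 0.9352 = 0.03121

0.031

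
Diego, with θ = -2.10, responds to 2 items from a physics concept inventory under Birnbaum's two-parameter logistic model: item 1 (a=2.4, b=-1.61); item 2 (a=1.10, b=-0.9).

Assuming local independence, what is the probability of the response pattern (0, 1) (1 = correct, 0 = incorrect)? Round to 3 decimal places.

0.161

P(θ) = 1 / (1 + exp(−a(θ − b)))
P_1 = 1/(1+e^{1.1760}) = 0.2358
P_2 = 1/(1+e^{1.3200}) = 0.2108
L = (1−P_1) × P_2 = 0.7642 × 0.2108 = 0.16111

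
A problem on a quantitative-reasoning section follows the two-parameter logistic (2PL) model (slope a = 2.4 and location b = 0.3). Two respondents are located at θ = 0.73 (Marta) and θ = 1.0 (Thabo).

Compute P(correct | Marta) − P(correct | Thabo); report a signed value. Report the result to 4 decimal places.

P(θ) = 1 / (1 + exp(−a(θ − b)))
P(Marta) = 0.7373  [exponent 1.0320]
P(Thabo) = 0.8429  [exponent 1.6800]
Difference = 0.7373 − 0.8429 = -0.1056

-0.1056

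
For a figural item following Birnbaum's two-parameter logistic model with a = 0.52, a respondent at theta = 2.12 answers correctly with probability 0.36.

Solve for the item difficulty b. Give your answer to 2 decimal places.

3.23

P(theta) = 1 / (1 + exp(−a(theta − b)))
logit(0.36) = ln(0.36/0.64) = -0.5754
b = theta − logit/(a) = 2.12 − (-0.5754)/0.5200 = 3.2265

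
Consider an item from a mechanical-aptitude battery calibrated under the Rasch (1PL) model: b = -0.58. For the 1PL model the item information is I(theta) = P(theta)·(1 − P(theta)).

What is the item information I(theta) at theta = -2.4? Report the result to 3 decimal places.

P = 1/(1+e^{1.8200}) = 0.1394
P(1−P) = 0.1394 × 0.8606 = 0.1200
I = P(1−P) = 0.11999

0.120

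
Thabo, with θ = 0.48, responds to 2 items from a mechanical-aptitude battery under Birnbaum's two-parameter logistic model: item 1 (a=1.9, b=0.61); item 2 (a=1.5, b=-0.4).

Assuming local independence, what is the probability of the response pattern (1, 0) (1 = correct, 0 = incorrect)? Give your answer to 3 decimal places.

0.092

P(θ) = 1 / (1 + exp(−a(θ − b)))
P_1 = 1/(1+e^{0.2470}) = 0.4386
P_2 = 1/(1+e^{-1.3200}) = 0.7892
L = P_1 × (1−P_2) = 0.4386 × 0.2108 = 0.09246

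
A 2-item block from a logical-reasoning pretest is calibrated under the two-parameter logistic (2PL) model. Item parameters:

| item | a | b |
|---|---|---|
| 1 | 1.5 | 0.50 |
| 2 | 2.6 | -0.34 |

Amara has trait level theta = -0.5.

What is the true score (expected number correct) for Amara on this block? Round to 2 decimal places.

P(theta) = 1 / (1 + exp(−a(theta − b)))
P_1 = 1/(1+e^{1.5000}) = 0.1824
P_2 = 1/(1+e^{0.4160}) = 0.3975
E[score] = 0.1824 + 0.3975 = 0.5799

0.58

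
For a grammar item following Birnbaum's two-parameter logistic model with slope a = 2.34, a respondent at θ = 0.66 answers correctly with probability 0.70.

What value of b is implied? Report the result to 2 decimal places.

0.30

P(θ) = 1 / (1 + exp(−a(θ − b)))
logit(0.70) = ln(0.70/0.30) = 0.8473
b = θ − logit/(a) = 0.66 − 0.8473/2.3400 = 0.2979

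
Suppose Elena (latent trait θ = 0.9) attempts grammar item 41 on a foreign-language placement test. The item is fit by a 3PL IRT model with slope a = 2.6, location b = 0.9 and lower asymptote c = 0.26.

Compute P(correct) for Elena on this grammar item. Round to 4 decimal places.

P(θ) = c + (1 − c) · 1 / (1 + exp(−a(θ − b)))
Exponent: 2.6 × (0.9 − 0.9) = 0.0000
1/(1 + e^{0.0000}) = 0.5000
P = 0.26 + 0.74 × 0.5000 = 0.6300

0.6300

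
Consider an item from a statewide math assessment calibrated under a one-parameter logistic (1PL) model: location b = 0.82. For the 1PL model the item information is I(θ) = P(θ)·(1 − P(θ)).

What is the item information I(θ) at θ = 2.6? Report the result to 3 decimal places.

P = 1/(1+e^{-1.7800}) = 0.8557
P(1−P) = 0.8557 × 0.1443 = 0.1235
I = P(1−P) = 0.12348

0.123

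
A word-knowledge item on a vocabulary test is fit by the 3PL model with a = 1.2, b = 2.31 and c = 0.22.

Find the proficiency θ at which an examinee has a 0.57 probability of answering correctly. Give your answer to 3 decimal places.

2.138

P(θ) = c + (1 − c) · 1 / (1 + exp(−a(θ − b)))
Remove guessing floor: (0.57 − 0.22)/(1 − 0.22) = 0.4487
logit = ln(0.4487/0.5513) = -0.2059
θ = b + logit/(a) = 2.31 + (-0.2059)/1.2000 = 2.1385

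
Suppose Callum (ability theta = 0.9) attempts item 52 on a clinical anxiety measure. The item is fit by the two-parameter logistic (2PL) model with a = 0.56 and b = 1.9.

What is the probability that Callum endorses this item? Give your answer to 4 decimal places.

0.3635

P(theta) = 1 / (1 + exp(−a(theta − b)))
Exponent: 0.56 × (0.9 − 1.9) = -0.5600
1/(1 + e^{0.5600}) = 0.3635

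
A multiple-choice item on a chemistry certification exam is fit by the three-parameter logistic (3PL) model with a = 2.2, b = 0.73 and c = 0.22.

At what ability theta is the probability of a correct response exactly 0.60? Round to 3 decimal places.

P(theta) = c + (1 − c) · 1 / (1 + exp(−a(theta − b)))
Remove guessing floor: (0.60 − 0.22)/(1 − 0.22) = 0.4872
logit = ln(0.4872/0.5128) = -0.0513
theta = b + logit/(a) = 0.73 + (-0.0513)/2.2000 = 0.7067

0.707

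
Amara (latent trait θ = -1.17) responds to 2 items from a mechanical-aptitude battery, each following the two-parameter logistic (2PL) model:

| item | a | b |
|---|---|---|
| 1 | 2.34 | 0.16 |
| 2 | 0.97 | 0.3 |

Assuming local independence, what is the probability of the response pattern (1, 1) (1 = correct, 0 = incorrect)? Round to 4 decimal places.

0.0083

P(θ) = 1 / (1 + exp(−a(θ − b)))
P_1 = 1/(1+e^{3.1122}) = 0.0426
P_2 = 1/(1+e^{1.4259}) = 0.1937
L = P_1 × P_2 = 0.0426 × 0.1937 = 0.00825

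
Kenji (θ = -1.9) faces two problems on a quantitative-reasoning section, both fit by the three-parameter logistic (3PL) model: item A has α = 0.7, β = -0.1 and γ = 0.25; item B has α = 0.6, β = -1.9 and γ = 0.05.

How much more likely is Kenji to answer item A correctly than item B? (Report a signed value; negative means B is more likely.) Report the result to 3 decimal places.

P(θ) = γ + (1 − γ) · 1 / (1 + exp(−α(θ − β)))
P_A = 0.4157
P_B = 0.5250
P_A − P_B = -0.1093

-0.109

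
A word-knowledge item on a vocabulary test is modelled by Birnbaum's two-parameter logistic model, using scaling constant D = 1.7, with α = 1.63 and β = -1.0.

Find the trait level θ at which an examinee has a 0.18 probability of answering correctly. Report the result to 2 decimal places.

-1.55

P(θ) = 1 / (1 + exp(−D·α(θ − β)))
logit = ln(0.1800/0.8200) = -1.5163
θ = β + logit/(1.7·α) = -1.0 + (-1.5163)/2.7710 = -1.5472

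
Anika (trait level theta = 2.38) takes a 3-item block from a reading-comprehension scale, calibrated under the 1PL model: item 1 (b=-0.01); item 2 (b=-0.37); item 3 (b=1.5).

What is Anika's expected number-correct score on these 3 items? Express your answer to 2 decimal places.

2.56

P(theta) = 1 / (1 + exp(−(theta − b)))
P_1 = 1/(1+e^{-2.3900}) = 0.9161
P_2 = 1/(1+e^{-2.7500}) = 0.9399
P_3 = 1/(1+e^{-0.8800}) = 0.7068
E[score] = 0.9161 + 0.9399 + 0.7068 = 2.5628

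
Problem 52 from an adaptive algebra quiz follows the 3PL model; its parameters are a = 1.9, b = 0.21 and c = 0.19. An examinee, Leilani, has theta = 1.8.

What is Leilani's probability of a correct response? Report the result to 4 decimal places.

P(theta) = c + (1 − c) · 1 / (1 + exp(−a(theta − b)))
Exponent: 1.9 × (1.8 − 0.21) = 3.0210
1/(1 + e^{-3.0210}) = 0.9535
P = 0.19 + 0.81 × 0.9535 = 0.9623

0.9623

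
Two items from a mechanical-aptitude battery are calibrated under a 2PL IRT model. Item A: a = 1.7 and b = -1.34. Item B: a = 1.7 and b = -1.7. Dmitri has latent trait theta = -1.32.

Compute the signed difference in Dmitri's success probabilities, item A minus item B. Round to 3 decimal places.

-0.148

P(theta) = 1 / (1 + exp(−a(theta − b)))
P_A = 0.5085
P_B = 0.6561
P_A − P_B = -0.1476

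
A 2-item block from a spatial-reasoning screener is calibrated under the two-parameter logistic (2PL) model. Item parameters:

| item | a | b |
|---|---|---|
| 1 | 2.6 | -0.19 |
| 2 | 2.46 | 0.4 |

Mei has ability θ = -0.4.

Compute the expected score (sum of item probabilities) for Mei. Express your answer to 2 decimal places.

0.49

P(θ) = 1 / (1 + exp(−a(θ − b)))
P_1 = 1/(1+e^{0.5460}) = 0.3668
P_2 = 1/(1+e^{1.9680}) = 0.1226
E[score] = 0.3668 + 0.1226 = 0.4894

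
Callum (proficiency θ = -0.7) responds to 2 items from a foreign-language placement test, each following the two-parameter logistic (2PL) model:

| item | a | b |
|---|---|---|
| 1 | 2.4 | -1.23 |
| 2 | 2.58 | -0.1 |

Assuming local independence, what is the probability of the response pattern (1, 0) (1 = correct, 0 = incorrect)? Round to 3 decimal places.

P(θ) = 1 / (1 + exp(−a(θ − b)))
P_1 = 1/(1+e^{-1.2720}) = 0.7811
P_2 = 1/(1+e^{1.5480}) = 0.1754
L = P_1 × (1−P_2) = 0.7811 × 0.8246 = 0.64410

0.644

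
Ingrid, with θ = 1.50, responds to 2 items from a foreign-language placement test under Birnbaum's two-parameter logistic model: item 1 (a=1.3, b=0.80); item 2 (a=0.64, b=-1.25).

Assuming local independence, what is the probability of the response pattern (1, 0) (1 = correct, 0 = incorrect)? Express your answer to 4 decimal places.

0.1047

P(θ) = 1 / (1 + exp(−a(θ − b)))
P_1 = 1/(1+e^{-0.9100}) = 0.7130
P_2 = 1/(1+e^{-1.7600}) = 0.8532
L = P_1 × (1−P_2) = 0.7130 × 0.1468 = 0.10466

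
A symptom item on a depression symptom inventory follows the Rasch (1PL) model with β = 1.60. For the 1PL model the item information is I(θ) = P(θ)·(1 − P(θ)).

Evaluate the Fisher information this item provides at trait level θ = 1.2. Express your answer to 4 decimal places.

P = 1/(1+e^{0.4000}) = 0.4013
P(1−P) = 0.4013 × 0.5987 = 0.2403
I = P(1−P) = 0.24026

0.2403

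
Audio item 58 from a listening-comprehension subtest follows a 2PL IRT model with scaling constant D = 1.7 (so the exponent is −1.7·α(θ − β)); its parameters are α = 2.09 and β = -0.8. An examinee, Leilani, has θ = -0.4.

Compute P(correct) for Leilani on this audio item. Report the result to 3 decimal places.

0.806

P(θ) = 1 / (1 + exp(−D·α(θ − β)))
Exponent: 1.7 × 2.09 × (-0.4 − (-0.8)) = 1.4212
1/(1 + e^{-1.4212}) = 0.8055
P = 0.8055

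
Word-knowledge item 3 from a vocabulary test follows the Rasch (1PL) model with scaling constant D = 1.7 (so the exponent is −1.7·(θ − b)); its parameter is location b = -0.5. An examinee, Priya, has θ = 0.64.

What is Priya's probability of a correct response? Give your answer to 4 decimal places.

P(θ) = 1 / (1 + exp(−D·(θ − b)))
Exponent: 1.7 × (0.64 − (-0.5)) = 1.9380
1/(1 + e^{-1.9380}) = 0.8741
P = 0.8741

0.8741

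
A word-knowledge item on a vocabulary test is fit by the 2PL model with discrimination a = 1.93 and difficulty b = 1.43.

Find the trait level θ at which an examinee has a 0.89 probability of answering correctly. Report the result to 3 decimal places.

P(θ) = 1 / (1 + exp(−a(θ − b)))
logit = ln(0.8900/0.1100) = 2.0907
θ = b + logit/(a) = 1.43 + 2.0907/1.9300 = 2.5133

2.513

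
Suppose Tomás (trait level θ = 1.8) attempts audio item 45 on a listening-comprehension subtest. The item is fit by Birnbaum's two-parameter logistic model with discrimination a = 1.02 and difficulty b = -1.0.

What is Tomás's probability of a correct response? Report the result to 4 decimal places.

0.9456

P(θ) = 1 / (1 + exp(−a(θ − b)))
Exponent: 1.02 × (1.8 − (-1.0)) = 2.8560
1/(1 + e^{-2.8560}) = 0.9456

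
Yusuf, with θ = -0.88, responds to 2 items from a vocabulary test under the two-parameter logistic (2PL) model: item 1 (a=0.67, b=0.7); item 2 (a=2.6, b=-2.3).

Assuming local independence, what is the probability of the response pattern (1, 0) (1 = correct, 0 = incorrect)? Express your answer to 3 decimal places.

P(θ) = 1 / (1 + exp(−a(θ − b)))
P_1 = 1/(1+e^{1.0586}) = 0.2576
P_2 = 1/(1+e^{-3.6920}) = 0.9757
L = P_1 × (1−P_2) = 0.2576 × 0.0243 = 0.00626

0.006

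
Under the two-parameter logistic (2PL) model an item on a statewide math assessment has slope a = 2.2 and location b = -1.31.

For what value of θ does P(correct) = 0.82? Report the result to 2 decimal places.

P(θ) = 1 / (1 + exp(−a(θ − b)))
logit = ln(0.8200/0.1800) = 1.5163
θ = b + logit/(a) = -1.31 + 1.5163/2.2000 = -0.6208

-0.62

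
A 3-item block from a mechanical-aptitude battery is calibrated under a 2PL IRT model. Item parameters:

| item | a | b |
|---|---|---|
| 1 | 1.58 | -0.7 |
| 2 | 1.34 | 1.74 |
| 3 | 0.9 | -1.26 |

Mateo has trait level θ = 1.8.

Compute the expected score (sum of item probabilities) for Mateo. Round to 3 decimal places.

2.441

P(θ) = 1 / (1 + exp(−a(θ − b)))
P_1 = 1/(1+e^{-3.9500}) = 0.9811
P_2 = 1/(1+e^{-0.0804}) = 0.5201
P_3 = 1/(1+e^{-2.7540}) = 0.9401
E[score] = 0.9811 + 0.5201 + 0.9401 = 2.4413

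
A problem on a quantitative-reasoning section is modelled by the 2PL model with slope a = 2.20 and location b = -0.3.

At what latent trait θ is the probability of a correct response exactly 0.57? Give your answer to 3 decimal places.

-0.172

P(θ) = 1 / (1 + exp(−a(θ − b)))
logit = ln(0.5700/0.4300) = 0.2819
θ = b + logit/(a) = -0.3 + 0.2819/2.2000 = -0.1719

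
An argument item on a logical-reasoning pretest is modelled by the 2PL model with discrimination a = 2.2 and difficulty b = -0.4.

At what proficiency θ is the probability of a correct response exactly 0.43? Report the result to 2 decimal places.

P(θ) = 1 / (1 + exp(−a(θ − b)))
logit = ln(0.4300/0.5700) = -0.2819
θ = b + logit/(a) = -0.4 + (-0.2819)/2.2000 = -0.5281

-0.53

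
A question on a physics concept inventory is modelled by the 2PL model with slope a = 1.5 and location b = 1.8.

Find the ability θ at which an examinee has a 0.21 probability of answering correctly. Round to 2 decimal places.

0.92

P(θ) = 1 / (1 + exp(−a(θ − b)))
logit = ln(0.2100/0.7900) = -1.3249
θ = b + logit/(a) = 1.8 + (-1.3249)/1.5000 = 0.9167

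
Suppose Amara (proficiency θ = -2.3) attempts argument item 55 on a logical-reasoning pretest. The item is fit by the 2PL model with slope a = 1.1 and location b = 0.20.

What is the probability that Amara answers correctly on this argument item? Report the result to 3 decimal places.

0.060

P(θ) = 1 / (1 + exp(−a(θ − b)))
Exponent: 1.1 × (-2.3 − 0.20) = -2.7500
1/(1 + e^{2.7500}) = 0.0601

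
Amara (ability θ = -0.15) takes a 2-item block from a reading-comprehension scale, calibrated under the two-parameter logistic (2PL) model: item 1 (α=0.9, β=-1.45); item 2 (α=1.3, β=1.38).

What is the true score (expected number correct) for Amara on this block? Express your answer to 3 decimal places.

0.884

P(θ) = 1 / (1 + exp(−α(θ − β)))
P_1 = 1/(1+e^{-1.1700}) = 0.7631
P_2 = 1/(1+e^{1.9890}) = 0.1204
E[score] = 0.7631 + 0.1204 = 0.8835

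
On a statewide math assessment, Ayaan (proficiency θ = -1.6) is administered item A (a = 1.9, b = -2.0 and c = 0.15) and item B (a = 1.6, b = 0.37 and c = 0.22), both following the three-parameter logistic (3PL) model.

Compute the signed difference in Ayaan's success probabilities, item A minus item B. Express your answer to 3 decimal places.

0.477

P(θ) = c + (1 − c) · 1 / (1 + exp(−a(θ − b)))
P_A = 0.7292
P_B = 0.2520
P_A − P_B = 0.4772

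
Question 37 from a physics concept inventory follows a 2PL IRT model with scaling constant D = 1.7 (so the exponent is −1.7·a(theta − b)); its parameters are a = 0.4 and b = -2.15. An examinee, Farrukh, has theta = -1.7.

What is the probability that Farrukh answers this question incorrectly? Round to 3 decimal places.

P(theta) = 1 / (1 + exp(−D·a(theta − b)))
Exponent: 1.7 × 0.4 × (-1.7 − (-2.15)) = 0.3060
1/(1 + e^{-0.3060}) = 0.5759
P = 0.5759
P(incorrect) = 1 − 0.5759 = 0.4241

0.424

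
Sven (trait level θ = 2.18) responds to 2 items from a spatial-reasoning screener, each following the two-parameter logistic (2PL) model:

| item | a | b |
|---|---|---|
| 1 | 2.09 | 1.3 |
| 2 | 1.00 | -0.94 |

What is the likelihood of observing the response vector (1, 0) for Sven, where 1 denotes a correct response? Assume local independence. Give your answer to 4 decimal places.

0.0365

P(θ) = 1 / (1 + exp(−a(θ − b)))
P_1 = 1/(1+e^{-1.8392}) = 0.8629
P_2 = 1/(1+e^{-3.1200}) = 0.9577
L = P_1 × (1−P_2) = 0.8629 × 0.0423 = 0.03649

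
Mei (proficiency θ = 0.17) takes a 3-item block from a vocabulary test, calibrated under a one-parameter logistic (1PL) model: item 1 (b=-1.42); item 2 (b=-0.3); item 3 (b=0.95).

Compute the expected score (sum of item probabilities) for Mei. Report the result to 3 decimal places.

1.760

P(θ) = 1 / (1 + exp(−(θ − b)))
P_1 = 1/(1+e^{-1.5900}) = 0.8306
P_2 = 1/(1+e^{-0.4700}) = 0.6154
P_3 = 1/(1+e^{0.7800}) = 0.3143
E[score] = 0.8306 + 0.6154 + 0.3143 = 1.7603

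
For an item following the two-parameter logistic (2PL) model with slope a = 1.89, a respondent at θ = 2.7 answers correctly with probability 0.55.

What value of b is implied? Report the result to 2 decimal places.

2.59

P(θ) = 1 / (1 + exp(−a(θ − b)))
logit(0.55) = ln(0.55/0.45) = 0.2007
b = θ − logit/(a) = 2.7 − 0.2007/1.8900 = 2.5938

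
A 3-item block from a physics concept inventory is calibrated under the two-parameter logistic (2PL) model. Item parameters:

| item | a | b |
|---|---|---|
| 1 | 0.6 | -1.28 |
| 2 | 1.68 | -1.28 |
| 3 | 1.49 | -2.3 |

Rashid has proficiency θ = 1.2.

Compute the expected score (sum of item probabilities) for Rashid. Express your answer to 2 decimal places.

P(θ) = 1 / (1 + exp(−a(θ − b)))
P_1 = 1/(1+e^{-1.4880}) = 0.8158
P_2 = 1/(1+e^{-4.1664}) = 0.9847
P_3 = 1/(1+e^{-5.2150}) = 0.9946
E[score] = 0.8158 + 0.9847 + 0.9946 = 2.7951

2.80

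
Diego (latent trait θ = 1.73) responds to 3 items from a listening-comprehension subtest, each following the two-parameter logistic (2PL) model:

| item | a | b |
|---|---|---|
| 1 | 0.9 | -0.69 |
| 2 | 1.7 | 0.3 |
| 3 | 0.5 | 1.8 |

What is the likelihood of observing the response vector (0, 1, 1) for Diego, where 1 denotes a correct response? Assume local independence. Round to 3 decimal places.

0.046

P(θ) = 1 / (1 + exp(−a(θ − b)))
P_1 = 1/(1+e^{-2.1780}) = 0.8983
P_2 = 1/(1+e^{-2.4310}) = 0.9192
P_3 = 1/(1+e^{0.0350}) = 0.4913
L = (1−P_1) × P_2 × P_3 = 0.1017 × 0.9192 × 0.4913 = 0.04594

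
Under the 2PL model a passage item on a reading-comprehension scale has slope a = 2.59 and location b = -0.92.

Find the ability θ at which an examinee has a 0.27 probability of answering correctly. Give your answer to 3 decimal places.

P(θ) = 1 / (1 + exp(−a(θ − b)))
logit = ln(0.2700/0.7300) = -0.9946
θ = b + logit/(a) = -0.92 + (-0.9946)/2.5900 = -1.3040

-1.304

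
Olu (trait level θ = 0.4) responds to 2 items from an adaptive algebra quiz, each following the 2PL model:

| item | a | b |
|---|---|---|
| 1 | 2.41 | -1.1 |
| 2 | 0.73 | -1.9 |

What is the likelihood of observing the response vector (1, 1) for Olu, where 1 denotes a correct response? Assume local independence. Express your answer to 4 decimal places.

0.8207

P(θ) = 1 / (1 + exp(−a(θ − b)))
P_1 = 1/(1+e^{-3.6150}) = 0.9738
P_2 = 1/(1+e^{-1.6790}) = 0.8428
L = P_1 × P_2 = 0.9738 × 0.8428 = 0.82068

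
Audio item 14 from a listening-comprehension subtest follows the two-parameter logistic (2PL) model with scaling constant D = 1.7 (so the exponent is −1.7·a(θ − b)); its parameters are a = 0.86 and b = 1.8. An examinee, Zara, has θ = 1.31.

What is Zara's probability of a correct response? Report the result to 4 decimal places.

P(θ) = 1 / (1 + exp(−D·a(θ − b)))
Exponent: 1.7 × 0.86 × (1.31 − 1.8) = -0.7164
1/(1 + e^{0.7164}) = 0.3282
P = 0.3282

0.3282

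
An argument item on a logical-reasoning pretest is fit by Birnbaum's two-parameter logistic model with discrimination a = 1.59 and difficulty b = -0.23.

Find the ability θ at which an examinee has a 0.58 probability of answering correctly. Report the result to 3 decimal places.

-0.027

P(θ) = 1 / (1 + exp(−a(θ − b)))
logit = ln(0.5800/0.4200) = 0.3228
θ = b + logit/(a) = -0.23 + 0.3228/1.5900 = -0.0270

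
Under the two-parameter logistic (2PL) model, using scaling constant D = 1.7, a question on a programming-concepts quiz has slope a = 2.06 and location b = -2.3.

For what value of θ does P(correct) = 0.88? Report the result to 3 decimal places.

-1.731

P(θ) = 1 / (1 + exp(−D·a(θ − b)))
logit = ln(0.8800/0.1200) = 1.9924
θ = b + logit/(1.7·a) = -2.3 + 1.9924/3.5020 = -1.7311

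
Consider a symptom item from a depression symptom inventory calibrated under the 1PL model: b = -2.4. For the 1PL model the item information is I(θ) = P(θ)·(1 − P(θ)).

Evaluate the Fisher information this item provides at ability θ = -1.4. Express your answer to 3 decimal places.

0.197

P = 1/(1+e^{-1.0000}) = 0.7311
P(1−P) = 0.7311 × 0.2689 = 0.1966
I = P(1−P) = 0.19661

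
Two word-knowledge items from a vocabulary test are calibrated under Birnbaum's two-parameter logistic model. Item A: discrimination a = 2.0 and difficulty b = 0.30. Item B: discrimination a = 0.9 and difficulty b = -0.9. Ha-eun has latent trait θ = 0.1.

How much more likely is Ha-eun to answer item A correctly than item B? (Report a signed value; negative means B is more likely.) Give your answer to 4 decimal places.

-0.3096

P(θ) = 1 / (1 + exp(−a(θ − b)))
P_A = 0.4013
P_B = 0.7109
P_A − P_B = -0.3096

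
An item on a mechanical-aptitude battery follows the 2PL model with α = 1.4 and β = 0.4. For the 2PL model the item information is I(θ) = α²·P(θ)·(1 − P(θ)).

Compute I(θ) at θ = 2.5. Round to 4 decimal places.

0.0935

P = 1/(1+e^{-2.9400}) = 0.9498
P(1−P) = 0.9498 × 0.0502 = 0.0477
I = α² × P(1−P) = 1.4² × 0.0477 = 0.09347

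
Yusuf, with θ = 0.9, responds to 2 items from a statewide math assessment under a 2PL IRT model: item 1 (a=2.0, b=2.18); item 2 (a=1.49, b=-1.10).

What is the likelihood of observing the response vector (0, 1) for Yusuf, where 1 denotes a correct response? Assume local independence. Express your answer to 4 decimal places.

P(θ) = 1 / (1 + exp(−a(θ − b)))
P_1 = 1/(1+e^{2.5600}) = 0.0718
P_2 = 1/(1+e^{-2.9800}) = 0.9517
L = (1−P_1) × P_2 = 0.9282 × 0.9517 = 0.88337

0.8834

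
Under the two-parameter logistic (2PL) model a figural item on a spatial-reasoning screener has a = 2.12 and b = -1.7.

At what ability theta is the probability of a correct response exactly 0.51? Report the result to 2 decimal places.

-1.68

P(theta) = 1 / (1 + exp(−a(theta − b)))
logit = ln(0.5100/0.4900) = 0.0400
theta = b + logit/(a) = -1.7 + 0.0400/2.1200 = -1.6811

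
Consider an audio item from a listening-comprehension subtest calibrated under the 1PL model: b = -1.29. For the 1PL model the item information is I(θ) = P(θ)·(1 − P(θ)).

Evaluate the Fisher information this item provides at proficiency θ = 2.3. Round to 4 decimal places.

0.0261

P = 1/(1+e^{-3.5900}) = 0.9731
P(1−P) = 0.9731 × 0.0269 = 0.0261
I = P(1−P) = 0.02614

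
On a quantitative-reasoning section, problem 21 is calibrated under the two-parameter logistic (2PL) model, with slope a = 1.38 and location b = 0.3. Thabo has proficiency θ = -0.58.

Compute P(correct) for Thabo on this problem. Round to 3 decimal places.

P(θ) = 1 / (1 + exp(−a(θ − b)))
Exponent: 1.38 × (-0.58 − 0.3) = -1.2144
1/(1 + e^{1.2144}) = 0.2289

0.229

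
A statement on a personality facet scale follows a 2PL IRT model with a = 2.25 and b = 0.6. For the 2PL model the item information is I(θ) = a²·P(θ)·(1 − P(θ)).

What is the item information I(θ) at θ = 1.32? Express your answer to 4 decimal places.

0.6982

P = 1/(1+e^{-1.6200}) = 0.8348
P(1−P) = 0.8348 × 0.1652 = 0.1379
I = a² × P(1−P) = 2.25² × 0.1379 = 0.69818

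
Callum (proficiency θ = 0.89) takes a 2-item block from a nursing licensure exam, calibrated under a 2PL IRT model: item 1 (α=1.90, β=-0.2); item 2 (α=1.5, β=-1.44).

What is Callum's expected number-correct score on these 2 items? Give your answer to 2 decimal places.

1.86

P(θ) = 1 / (1 + exp(−α(θ − β)))
P_1 = 1/(1+e^{-2.0710}) = 0.8881
P_2 = 1/(1+e^{-3.4950}) = 0.9705
E[score] = 0.8881 + 0.9705 = 1.8586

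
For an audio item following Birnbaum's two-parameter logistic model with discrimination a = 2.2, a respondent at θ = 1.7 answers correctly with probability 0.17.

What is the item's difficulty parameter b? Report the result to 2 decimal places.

2.42

P(θ) = 1 / (1 + exp(−a(θ − b)))
logit(0.17) = ln(0.17/0.83) = -1.5856
b = θ − logit/(a) = 1.7 − (-1.5856)/2.2000 = 2.4207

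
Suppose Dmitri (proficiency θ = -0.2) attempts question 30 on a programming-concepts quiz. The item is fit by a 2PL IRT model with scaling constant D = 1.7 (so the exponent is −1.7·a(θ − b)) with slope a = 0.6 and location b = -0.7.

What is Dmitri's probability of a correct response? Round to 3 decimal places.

P(θ) = 1 / (1 + exp(−D·a(θ − b)))
Exponent: 1.7 × 0.6 × (-0.2 − (-0.7)) = 0.5100
1/(1 + e^{-0.5100}) = 0.6248
P = 0.6248

0.625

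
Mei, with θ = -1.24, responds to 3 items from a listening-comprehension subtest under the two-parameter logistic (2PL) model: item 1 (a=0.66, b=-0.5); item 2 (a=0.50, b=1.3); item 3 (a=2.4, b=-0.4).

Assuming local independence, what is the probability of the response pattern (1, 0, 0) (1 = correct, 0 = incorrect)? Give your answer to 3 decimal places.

0.262

P(θ) = 1 / (1 + exp(−a(θ − b)))
P_1 = 1/(1+e^{0.4884}) = 0.3803
P_2 = 1/(1+e^{1.2700}) = 0.2193
P_3 = 1/(1+e^{2.0160}) = 0.1175
L = P_1 × (1−P_2) × (1−P_3) = 0.3803 × 0.7807 × 0.8825 = 0.26200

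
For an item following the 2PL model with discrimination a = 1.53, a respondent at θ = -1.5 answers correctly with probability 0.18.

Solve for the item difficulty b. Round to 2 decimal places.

-0.51

P(θ) = 1 / (1 + exp(−a(θ − b)))
logit(0.18) = ln(0.18/0.82) = -1.5163
b = θ − logit/(a) = -1.5 − (-1.5163)/1.5300 = -0.5089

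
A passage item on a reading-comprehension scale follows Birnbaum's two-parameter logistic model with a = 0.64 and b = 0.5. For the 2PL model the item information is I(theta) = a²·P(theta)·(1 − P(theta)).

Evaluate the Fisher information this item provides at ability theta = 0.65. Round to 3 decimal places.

P = 1/(1+e^{-0.0960}) = 0.5240
P(1−P) = 0.5240 × 0.4760 = 0.2494
I = a² × P(1−P) = 0.64² × 0.2494 = 0.10216

0.102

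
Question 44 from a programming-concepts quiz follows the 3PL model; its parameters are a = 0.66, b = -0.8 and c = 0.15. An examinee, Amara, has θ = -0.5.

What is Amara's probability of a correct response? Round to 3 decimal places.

P(θ) = c + (1 − c) · 1 / (1 + exp(−a(θ − b)))
Exponent: 0.66 × (-0.5 − (-0.8)) = 0.1980
1/(1 + e^{-0.1980}) = 0.5493
P = 0.15 + 0.85 × 0.5493 = 0.6169

0.617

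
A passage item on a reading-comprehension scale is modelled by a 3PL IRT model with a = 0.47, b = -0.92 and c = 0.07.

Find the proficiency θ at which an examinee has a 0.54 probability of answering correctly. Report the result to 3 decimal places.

P(θ) = c + (1 − c) · 1 / (1 + exp(−a(θ − b)))
Remove guessing floor: (0.54 − 0.07)/(1 − 0.07) = 0.5054
logit = ln(0.5054/0.4946) = 0.0215
θ = b + logit/(a) = -0.92 + 0.0215/0.4700 = -0.8742

-0.874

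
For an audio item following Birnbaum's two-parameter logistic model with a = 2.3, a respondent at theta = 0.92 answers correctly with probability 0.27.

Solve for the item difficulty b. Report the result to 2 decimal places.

1.35

P(theta) = 1 / (1 + exp(−a(theta − b)))
logit(0.27) = ln(0.27/0.73) = -0.9946
b = theta − logit/(a) = 0.92 − (-0.9946)/2.3000 = 1.3524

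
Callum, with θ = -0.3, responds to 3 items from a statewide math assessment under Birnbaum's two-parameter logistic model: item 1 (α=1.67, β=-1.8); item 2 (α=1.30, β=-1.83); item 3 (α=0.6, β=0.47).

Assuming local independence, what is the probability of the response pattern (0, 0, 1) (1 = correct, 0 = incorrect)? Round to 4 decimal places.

P(θ) = 1 / (1 + exp(−α(θ − β)))
P_1 = 1/(1+e^{-2.5050}) = 0.9245
P_2 = 1/(1+e^{-1.9890}) = 0.8796
P_3 = 1/(1+e^{0.4620}) = 0.3865
L = (1−P_1) × (1−P_2) × P_3 = 0.0755 × 0.1204 × 0.3865 = 0.00351

0.0035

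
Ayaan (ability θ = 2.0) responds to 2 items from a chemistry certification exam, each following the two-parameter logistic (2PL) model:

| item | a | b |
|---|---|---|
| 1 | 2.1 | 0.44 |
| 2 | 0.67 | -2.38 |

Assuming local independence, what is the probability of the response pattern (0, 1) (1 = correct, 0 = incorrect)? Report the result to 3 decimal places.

P(θ) = 1 / (1 + exp(−a(θ − b)))
P_1 = 1/(1+e^{-3.2760}) = 0.9636
P_2 = 1/(1+e^{-2.9346}) = 0.9495
L = (1−P_1) × P_2 = 0.0364 × 0.9495 = 0.03457

0.035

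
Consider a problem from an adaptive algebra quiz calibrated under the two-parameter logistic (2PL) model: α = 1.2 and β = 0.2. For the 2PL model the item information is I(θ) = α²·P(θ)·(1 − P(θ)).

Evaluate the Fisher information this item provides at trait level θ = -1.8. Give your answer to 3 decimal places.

0.110

P = 1/(1+e^{2.4000}) = 0.0832
P(1−P) = 0.0832 × 0.9168 = 0.0763
I = α² × P(1−P) = 1.2² × 0.0763 = 0.10981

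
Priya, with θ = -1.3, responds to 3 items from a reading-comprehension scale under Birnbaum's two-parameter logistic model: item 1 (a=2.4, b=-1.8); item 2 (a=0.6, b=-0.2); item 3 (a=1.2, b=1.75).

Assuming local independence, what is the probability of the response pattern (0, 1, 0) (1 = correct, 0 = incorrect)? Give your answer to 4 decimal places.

P(θ) = 1 / (1 + exp(−a(θ − b)))
P_1 = 1/(1+e^{-1.2000}) = 0.7685
P_2 = 1/(1+e^{0.6600}) = 0.3407
P_3 = 1/(1+e^{3.6600}) = 0.0251
L = (1−P_1) × P_2 × (1−P_3) = 0.2315 × 0.3407 × 0.9749 = 0.07689

0.0769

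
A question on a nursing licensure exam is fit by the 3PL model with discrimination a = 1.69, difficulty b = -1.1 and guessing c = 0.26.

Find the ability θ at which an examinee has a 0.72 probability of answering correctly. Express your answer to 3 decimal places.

P(θ) = c + (1 − c) · 1 / (1 + exp(−a(θ − b)))
Remove guessing floor: (0.72 − 0.26)/(1 − 0.26) = 0.6216
logit = ln(0.6216/0.3784) = 0.4964
θ = b + logit/(a) = -1.1 + 0.4964/1.6900 = -0.8063

-0.806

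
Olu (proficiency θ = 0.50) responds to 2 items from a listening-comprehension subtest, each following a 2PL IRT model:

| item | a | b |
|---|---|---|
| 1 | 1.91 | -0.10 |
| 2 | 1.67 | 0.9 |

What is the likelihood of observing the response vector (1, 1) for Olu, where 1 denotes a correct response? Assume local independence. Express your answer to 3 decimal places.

0.257

P(θ) = 1 / (1 + exp(−a(θ − b)))
P_1 = 1/(1+e^{-1.1460}) = 0.7588
P_2 = 1/(1+e^{0.6680}) = 0.3389
L = P_1 × P_2 = 0.7588 × 0.3389 = 0.25718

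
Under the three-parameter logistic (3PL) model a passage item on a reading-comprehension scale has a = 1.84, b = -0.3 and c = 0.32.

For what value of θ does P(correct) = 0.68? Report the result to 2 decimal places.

P(θ) = c + (1 − c) · 1 / (1 + exp(−a(θ − b)))
Remove guessing floor: (0.68 − 0.32)/(1 − 0.32) = 0.5294
logit = ln(0.5294/0.4706) = 0.1178
θ = b + logit/(a) = -0.3 + 0.1178/1.8400 = -0.2360

-0.24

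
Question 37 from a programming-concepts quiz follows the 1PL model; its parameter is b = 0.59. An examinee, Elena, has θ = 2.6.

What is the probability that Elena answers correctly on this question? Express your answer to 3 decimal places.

0.882

P(θ) = 1 / (1 + exp(−(θ − b)))
Exponent: (2.6 − 0.59) = 2.0100
1/(1 + e^{-2.0100}) = 0.8818
P = 0.8818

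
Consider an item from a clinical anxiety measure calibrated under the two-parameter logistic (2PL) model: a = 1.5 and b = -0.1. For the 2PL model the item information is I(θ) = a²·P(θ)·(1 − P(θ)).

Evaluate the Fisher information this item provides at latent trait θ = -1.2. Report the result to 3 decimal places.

0.304

P = 1/(1+e^{1.6500}) = 0.1611
P(1−P) = 0.1611 × 0.8389 = 0.1352
I = a² × P(1−P) = 1.5² × 0.1352 = 0.30409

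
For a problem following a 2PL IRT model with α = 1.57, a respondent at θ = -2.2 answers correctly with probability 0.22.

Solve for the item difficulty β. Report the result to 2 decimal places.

-1.39

P(θ) = 1 / (1 + exp(−α(θ − β)))
logit(0.22) = ln(0.22/0.78) = -1.2657
β = θ − logit/(α) = -2.2 − (-1.2657)/1.5700 = -1.3938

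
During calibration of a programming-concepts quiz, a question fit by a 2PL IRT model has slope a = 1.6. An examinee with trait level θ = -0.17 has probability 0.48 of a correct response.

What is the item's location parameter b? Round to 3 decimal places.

-0.120

P(θ) = 1 / (1 + exp(−a(θ − b)))
logit(0.48) = ln(0.48/0.52) = -0.0800
b = θ − logit/(a) = -0.17 − (-0.0800)/1.6000 = -0.1200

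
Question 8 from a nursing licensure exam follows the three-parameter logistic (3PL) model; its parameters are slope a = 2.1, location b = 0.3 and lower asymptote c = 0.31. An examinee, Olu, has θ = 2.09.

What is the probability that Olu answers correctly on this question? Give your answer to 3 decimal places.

0.984

P(θ) = c + (1 − c) · 1 / (1 + exp(−a(θ − b)))
Exponent: 2.1 × (2.09 − 0.3) = 3.7590
1/(1 + e^{-3.7590}) = 0.9772
P = 0.31 + 0.69 × 0.9772 = 0.9843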